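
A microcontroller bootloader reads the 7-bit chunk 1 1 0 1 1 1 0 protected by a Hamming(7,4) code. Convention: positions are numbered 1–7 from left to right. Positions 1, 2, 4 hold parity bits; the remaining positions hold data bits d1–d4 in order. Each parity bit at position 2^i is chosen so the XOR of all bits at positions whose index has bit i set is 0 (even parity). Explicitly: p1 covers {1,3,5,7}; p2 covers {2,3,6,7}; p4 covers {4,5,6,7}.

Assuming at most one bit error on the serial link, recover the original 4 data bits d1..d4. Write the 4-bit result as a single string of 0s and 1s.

0110

s1 (pos 1,3,5,7): 1⊕0⊕1⊕0 = 0
s2 (pos 2,3,6,7): 1⊕0⊕1⊕0 = 0
s4 (pos 4,5,6,7): 1⊕1⊕1⊕0 = 1
Syndrome s4…s1 = 100 → error at position 4.
Flip position 4: 1101110 → 1100110
Read data bits from positions 3,5,6,7: 0110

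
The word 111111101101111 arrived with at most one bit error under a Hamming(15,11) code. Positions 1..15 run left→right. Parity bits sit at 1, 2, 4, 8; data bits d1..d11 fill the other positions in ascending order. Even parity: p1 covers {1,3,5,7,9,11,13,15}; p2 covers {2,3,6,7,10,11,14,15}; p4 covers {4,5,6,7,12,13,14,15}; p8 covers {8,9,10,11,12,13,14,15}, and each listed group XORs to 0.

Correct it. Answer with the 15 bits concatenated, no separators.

110111101101111

s1 (pos 1,3,5,7,9,11,13,15): 1⊕1⊕1⊕1⊕1⊕0⊕1⊕1 = 1
s2 (pos 2,3,6,7,10,11,14,15): 1⊕1⊕1⊕1⊕1⊕0⊕1⊕1 = 1
s4 (pos 4,5,6,7,12,13,14,15): 1⊕1⊕1⊕1⊕1⊕1⊕1⊕1 = 0
s8 (pos 8,9,10,11,12,13,14,15): 0⊕1⊕1⊕0⊕1⊕1⊕1⊕1 = 0
Syndrome s8…s1 = 0011 → error at position 3.
Flip position 3: 111111101101111 → 110111101101111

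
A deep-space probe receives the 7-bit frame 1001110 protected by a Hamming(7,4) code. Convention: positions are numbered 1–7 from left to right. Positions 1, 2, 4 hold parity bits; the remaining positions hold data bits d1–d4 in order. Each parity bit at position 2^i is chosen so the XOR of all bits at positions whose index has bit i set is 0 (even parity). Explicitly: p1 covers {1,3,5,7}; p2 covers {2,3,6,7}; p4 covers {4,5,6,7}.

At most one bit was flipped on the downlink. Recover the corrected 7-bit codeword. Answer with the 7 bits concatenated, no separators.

1001100

s1 (pos 1,3,5,7): 1⊕0⊕1⊕0 = 0
s2 (pos 2,3,6,7): 0⊕0⊕1⊕0 = 1
s4 (pos 4,5,6,7): 1⊕1⊕1⊕0 = 1
Syndrome s4…s1 = 110 → error at position 6.
Flip position 6: 1001110 → 1001100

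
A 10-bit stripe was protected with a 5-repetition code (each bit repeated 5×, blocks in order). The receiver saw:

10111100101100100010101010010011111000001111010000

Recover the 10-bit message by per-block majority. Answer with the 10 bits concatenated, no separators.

1010101010

Block 1 (10111): 4 ones → 1
Block 2 (10010): 2 ones → 0
Block 3 (11001): 3 ones → 1
Block 4 (00010): 1 one → 0
Block 5 (10101): 3 ones → 1
Block 6 (00100): 1 one → 0
Block 7 (11111): 5 ones → 1
Block 8 (00000): 0 ones → 0
Block 9 (11110): 4 ones → 1
Block 10 (10000): 1 one → 0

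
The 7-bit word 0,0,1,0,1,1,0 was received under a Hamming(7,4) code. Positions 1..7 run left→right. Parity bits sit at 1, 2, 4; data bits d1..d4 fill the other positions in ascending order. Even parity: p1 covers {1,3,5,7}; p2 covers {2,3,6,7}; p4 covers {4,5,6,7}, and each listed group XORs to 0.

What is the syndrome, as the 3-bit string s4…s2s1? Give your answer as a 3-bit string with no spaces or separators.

s1 (pos 1,3,5,7): 0⊕1⊕1⊕0 = 0
s2 (pos 2,3,6,7): 0⊕1⊕1⊕0 = 0
s4 (pos 4,5,6,7): 0⊕1⊕1⊕0 = 0
Syndrome s4…s1 = 000 → no error.

000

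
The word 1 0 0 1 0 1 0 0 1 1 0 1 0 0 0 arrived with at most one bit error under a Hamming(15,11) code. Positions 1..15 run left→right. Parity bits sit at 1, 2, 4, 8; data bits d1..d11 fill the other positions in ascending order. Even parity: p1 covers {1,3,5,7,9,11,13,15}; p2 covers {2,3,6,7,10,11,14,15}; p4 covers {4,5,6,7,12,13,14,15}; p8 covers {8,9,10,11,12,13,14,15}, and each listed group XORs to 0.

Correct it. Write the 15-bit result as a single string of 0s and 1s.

s1 (pos 1,3,5,7,9,11,13,15): 1⊕0⊕0⊕0⊕1⊕0⊕0⊕0 = 0
s2 (pos 2,3,6,7,10,11,14,15): 0⊕0⊕1⊕0⊕1⊕0⊕0⊕0 = 0
s4 (pos 4,5,6,7,12,13,14,15): 1⊕0⊕1⊕0⊕1⊕0⊕0⊕0 = 1
s8 (pos 8,9,10,11,12,13,14,15): 0⊕1⊕1⊕0⊕1⊕0⊕0⊕0 = 1
Syndrome s8…s1 = 1100 → error at position 12.
Flip position 12: 100101001101000 → 100101001100000

100101001100000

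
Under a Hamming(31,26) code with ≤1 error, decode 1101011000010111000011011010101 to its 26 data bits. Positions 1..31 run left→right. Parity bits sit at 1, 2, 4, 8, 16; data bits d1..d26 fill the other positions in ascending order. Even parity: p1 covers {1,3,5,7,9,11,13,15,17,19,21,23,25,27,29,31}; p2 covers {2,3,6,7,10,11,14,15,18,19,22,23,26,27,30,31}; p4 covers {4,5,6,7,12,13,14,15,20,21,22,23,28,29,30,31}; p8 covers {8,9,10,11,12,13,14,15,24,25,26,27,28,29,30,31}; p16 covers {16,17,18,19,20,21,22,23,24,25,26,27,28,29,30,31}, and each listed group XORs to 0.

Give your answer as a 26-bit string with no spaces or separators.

00110001011000011011010101

s1 (pos 1,3,5,7,9,11,13,15,17,19,21,23,25,27,29,31): 1⊕0⊕0⊕1⊕0⊕0⊕0⊕1⊕0⊕0⊕1⊕0⊕1⊕1⊕1⊕1 = 0
s2 (pos 2,3,6,7,10,11,14,15,18,19,22,23,26,27,30,31): 1⊕0⊕1⊕1⊕0⊕0⊕1⊕1⊕0⊕0⊕1⊕0⊕0⊕1⊕0⊕1 = 0
s4 (pos 4,5,6,7,12,13,14,15,20,21,22,23,28,29,30,31): 1⊕0⊕1⊕1⊕1⊕0⊕1⊕1⊕0⊕1⊕1⊕0⊕0⊕1⊕0⊕1 = 0
s8 (pos 8,9,10,11,12,13,14,15,24,25,26,27,28,29,30,31): 0⊕0⊕0⊕0⊕1⊕0⊕1⊕1⊕1⊕1⊕0⊕1⊕0⊕1⊕0⊕1 = 0
s16 (pos 16,17,18,19,20,21,22,23,24,25,26,27,28,29,30,31): 1⊕0⊕0⊕0⊕0⊕1⊕1⊕0⊕1⊕1⊕0⊕1⊕0⊕1⊕0⊕1 = 0
Syndrome s16…s1 = 00000 → no error.
Read data bits from positions 3,5,6,7,9,10,11,12,13,14,15,17,18,19,20,21,22,23,24,25,26,27,28,29,30,31: 00110001011000011011010101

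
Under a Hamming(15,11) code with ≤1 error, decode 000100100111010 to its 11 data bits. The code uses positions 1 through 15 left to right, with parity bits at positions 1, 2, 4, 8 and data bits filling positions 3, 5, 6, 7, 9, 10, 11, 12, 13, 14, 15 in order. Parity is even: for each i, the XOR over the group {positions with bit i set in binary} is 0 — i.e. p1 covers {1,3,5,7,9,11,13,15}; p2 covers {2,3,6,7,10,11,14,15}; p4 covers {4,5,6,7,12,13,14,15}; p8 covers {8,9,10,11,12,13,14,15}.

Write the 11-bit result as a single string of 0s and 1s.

s1 (pos 1,3,5,7,9,11,13,15): 0⊕0⊕0⊕1⊕0⊕1⊕0⊕0 = 0
s2 (pos 2,3,6,7,10,11,14,15): 0⊕0⊕0⊕1⊕1⊕1⊕1⊕0 = 0
s4 (pos 4,5,6,7,12,13,14,15): 1⊕0⊕0⊕1⊕1⊕0⊕1⊕0 = 0
s8 (pos 8,9,10,11,12,13,14,15): 0⊕0⊕1⊕1⊕1⊕0⊕1⊕0 = 0
Syndrome s8…s1 = 0000 → no error.
Read data bits from positions 3,5,6,7,9,10,11,12,13,14,15: 00010111010

00010111010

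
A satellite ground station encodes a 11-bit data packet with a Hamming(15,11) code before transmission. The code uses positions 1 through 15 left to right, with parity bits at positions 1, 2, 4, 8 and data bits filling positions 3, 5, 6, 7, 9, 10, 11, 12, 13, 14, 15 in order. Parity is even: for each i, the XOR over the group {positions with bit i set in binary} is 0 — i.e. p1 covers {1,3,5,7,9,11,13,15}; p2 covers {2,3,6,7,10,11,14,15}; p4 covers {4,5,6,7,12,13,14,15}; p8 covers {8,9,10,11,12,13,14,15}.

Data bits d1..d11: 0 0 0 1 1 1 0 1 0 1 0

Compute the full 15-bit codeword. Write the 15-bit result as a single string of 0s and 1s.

010100101101010

Place data at non-parity positions: p1 p2 0 p4 0 0 1 p8 1 1 0 1 0 1 0
p1 (pos 1,3,5,7,9,11,13,15): XOR of data positions = 0⊕0⊕1⊕1⊕0⊕0⊕0 = 0
p2 (pos 2,3,6,7,10,11,14,15): XOR of data positions = 0⊕0⊕1⊕1⊕0⊕1⊕0 = 1
p4 (pos 4,5,6,7,12,13,14,15): XOR of data positions = 0⊕0⊕1⊕1⊕0⊕1⊕0 = 1
p8 (pos 8,9,10,11,12,13,14,15): XOR of data positions = 1⊕1⊕0⊕1⊕0⊕1⊕0 = 0
Codeword: 010100101101010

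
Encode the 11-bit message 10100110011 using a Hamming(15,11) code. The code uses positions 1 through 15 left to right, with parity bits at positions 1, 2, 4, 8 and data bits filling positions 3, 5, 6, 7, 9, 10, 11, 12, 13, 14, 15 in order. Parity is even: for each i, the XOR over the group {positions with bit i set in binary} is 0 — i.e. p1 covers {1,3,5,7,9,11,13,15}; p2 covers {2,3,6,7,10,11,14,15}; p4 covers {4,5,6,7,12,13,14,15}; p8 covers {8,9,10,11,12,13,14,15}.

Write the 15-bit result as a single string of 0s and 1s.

101101000110011

Place data at non-parity positions: p1 p2 1 p4 0 1 0 p8 0 1 1 0 0 1 1
p1 (pos 1,3,5,7,9,11,13,15): XOR of data positions = 1⊕0⊕0⊕0⊕1⊕0⊕1 = 1
p2 (pos 2,3,6,7,10,11,14,15): XOR of data positions = 1⊕1⊕0⊕1⊕1⊕1⊕1 = 0
p4 (pos 4,5,6,7,12,13,14,15): XOR of data positions = 0⊕1⊕0⊕0⊕0⊕1⊕1 = 1
p8 (pos 8,9,10,11,12,13,14,15): XOR of data positions = 0⊕1⊕1⊕0⊕0⊕1⊕1 = 0
Codeword: 101101000110011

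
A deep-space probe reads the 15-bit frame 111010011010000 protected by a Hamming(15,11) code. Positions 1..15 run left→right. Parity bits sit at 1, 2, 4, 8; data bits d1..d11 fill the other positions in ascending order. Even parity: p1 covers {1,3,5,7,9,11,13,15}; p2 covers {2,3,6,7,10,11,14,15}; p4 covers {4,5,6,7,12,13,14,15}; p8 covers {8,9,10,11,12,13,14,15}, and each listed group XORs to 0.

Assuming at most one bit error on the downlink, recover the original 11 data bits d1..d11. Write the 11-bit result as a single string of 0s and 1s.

s1 (pos 1,3,5,7,9,11,13,15): 1⊕1⊕1⊕0⊕1⊕1⊕0⊕0 = 1
s2 (pos 2,3,6,7,10,11,14,15): 1⊕1⊕0⊕0⊕0⊕1⊕0⊕0 = 1
s4 (pos 4,5,6,7,12,13,14,15): 0⊕1⊕0⊕0⊕0⊕0⊕0⊕0 = 1
s8 (pos 8,9,10,11,12,13,14,15): 1⊕1⊕0⊕1⊕0⊕0⊕0⊕0 = 1
Syndrome s8…s1 = 1111 → error at position 15.
Flip position 15: 111010011010000 → 111010011010001
Read data bits from positions 3,5,6,7,9,10,11,12,13,14,15: 11001010001

11001010001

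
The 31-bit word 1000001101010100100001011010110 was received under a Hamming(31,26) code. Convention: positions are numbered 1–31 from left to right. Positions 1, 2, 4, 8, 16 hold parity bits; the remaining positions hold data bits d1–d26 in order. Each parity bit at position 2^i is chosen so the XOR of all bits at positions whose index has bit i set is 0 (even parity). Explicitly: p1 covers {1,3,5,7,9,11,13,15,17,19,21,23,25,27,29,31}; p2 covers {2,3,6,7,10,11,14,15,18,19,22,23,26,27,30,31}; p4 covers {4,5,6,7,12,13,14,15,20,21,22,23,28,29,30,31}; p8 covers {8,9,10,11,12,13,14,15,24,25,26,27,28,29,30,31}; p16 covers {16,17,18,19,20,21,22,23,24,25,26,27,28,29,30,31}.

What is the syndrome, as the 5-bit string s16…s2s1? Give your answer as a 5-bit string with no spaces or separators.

s1 (pos 1,3,5,7,9,11,13,15,17,19,21,23,25,27,29,31): 1⊕0⊕0⊕1⊕0⊕0⊕0⊕0⊕1⊕0⊕0⊕0⊕1⊕1⊕1⊕0 = 0
s2 (pos 2,3,6,7,10,11,14,15,18,19,22,23,26,27,30,31): 0⊕0⊕0⊕1⊕1⊕0⊕1⊕0⊕0⊕0⊕1⊕0⊕0⊕1⊕1⊕0 = 0
s4 (pos 4,5,6,7,12,13,14,15,20,21,22,23,28,29,30,31): 0⊕0⊕0⊕1⊕1⊕0⊕1⊕0⊕0⊕0⊕1⊕0⊕0⊕1⊕1⊕0 = 0
s8 (pos 8,9,10,11,12,13,14,15,24,25,26,27,28,29,30,31): 1⊕0⊕1⊕0⊕1⊕0⊕1⊕0⊕1⊕1⊕0⊕1⊕0⊕1⊕1⊕0 = 1
s16 (pos 16,17,18,19,20,21,22,23,24,25,26,27,28,29,30,31): 0⊕1⊕0⊕0⊕0⊕0⊕1⊕0⊕1⊕1⊕0⊕1⊕0⊕1⊕1⊕0 = 1
Syndrome s16…s1 = 11000 → error at position 24.

11000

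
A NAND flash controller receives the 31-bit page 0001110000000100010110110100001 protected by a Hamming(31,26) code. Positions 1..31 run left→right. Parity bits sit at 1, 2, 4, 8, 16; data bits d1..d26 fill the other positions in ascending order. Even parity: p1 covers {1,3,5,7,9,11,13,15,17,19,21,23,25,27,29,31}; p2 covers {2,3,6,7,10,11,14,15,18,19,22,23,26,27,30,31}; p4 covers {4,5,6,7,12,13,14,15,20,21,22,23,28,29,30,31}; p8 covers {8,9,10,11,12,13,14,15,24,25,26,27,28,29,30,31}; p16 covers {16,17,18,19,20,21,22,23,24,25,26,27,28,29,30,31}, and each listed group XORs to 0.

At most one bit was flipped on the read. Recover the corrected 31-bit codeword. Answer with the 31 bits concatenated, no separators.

0001110000000101010110110100001

s1 (pos 1,3,5,7,9,11,13,15,17,19,21,23,25,27,29,31): 0⊕0⊕1⊕0⊕0⊕0⊕0⊕0⊕0⊕0⊕1⊕1⊕0⊕0⊕0⊕1 = 0
s2 (pos 2,3,6,7,10,11,14,15,18,19,22,23,26,27,30,31): 0⊕0⊕1⊕0⊕0⊕0⊕1⊕0⊕1⊕0⊕0⊕1⊕1⊕0⊕0⊕1 = 0
s4 (pos 4,5,6,7,12,13,14,15,20,21,22,23,28,29,30,31): 1⊕1⊕1⊕0⊕0⊕0⊕1⊕0⊕1⊕1⊕0⊕1⊕0⊕0⊕0⊕1 = 0
s8 (pos 8,9,10,11,12,13,14,15,24,25,26,27,28,29,30,31): 0⊕0⊕0⊕0⊕0⊕0⊕1⊕0⊕1⊕0⊕1⊕0⊕0⊕0⊕0⊕1 = 0
s16 (pos 16,17,18,19,20,21,22,23,24,25,26,27,28,29,30,31): 0⊕0⊕1⊕0⊕1⊕1⊕0⊕1⊕1⊕0⊕1⊕0⊕0⊕0⊕0⊕1 = 1
Syndrome s16…s1 = 10000 → error at position 16.
Flip position 16: 0001110000000100010110110100001 → 0001110000000101010110110100001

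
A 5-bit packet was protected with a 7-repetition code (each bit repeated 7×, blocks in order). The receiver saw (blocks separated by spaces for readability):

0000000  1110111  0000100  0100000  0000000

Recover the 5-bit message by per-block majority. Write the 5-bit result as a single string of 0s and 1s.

Block 1 (0000000): 0 ones → 0
Block 2 (1110111): 6 ones → 1
Block 3 (0000100): 1 one → 0
Block 4 (0100000): 1 one → 0
Block 5 (0000000): 0 ones → 0

01000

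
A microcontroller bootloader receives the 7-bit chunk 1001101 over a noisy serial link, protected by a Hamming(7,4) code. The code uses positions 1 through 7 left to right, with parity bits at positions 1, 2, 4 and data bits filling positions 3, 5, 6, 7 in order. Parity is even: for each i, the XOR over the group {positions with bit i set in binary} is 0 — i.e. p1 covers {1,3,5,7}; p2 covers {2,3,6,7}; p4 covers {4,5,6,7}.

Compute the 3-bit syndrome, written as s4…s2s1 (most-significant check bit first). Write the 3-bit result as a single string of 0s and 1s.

111

s1 (pos 1,3,5,7): 1⊕0⊕1⊕1 = 1
s2 (pos 2,3,6,7): 0⊕0⊕0⊕1 = 1
s4 (pos 4,5,6,7): 1⊕1⊕0⊕1 = 1
Syndrome s4…s1 = 111 → error at position 7.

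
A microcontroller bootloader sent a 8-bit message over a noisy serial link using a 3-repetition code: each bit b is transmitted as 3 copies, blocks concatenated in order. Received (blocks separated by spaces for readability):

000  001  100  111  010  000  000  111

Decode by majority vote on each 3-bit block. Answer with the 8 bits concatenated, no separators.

00010001

Block 1 (000): 0 ones → 0
Block 2 (001): 1 one → 0
Block 3 (100): 1 one → 0
Block 4 (111): 3 ones → 1
Block 5 (010): 1 one → 0
Block 6 (000): 0 ones → 0
Block 7 (000): 0 ones → 0
Block 8 (111): 3 ones → 1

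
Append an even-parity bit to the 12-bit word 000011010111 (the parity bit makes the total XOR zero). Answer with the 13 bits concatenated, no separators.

0000110101110

XOR of the 12 data bits: 0⊕0⊕0⊕0⊕1⊕1⊕0⊕1⊕0⊕1⊕1⊕1 = 0
Parity bit = 0 (so all 13 bits XOR to 0).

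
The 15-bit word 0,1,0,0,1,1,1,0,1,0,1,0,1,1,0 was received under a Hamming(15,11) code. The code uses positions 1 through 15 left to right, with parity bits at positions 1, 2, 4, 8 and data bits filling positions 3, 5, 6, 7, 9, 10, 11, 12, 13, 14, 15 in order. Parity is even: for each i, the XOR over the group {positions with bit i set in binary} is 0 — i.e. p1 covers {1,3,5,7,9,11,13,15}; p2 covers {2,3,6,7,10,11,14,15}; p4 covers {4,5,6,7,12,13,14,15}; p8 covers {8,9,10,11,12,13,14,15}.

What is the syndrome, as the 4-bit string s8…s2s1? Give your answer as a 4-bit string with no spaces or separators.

0111

s1 (pos 1,3,5,7,9,11,13,15): 0⊕0⊕1⊕1⊕1⊕1⊕1⊕0 = 1
s2 (pos 2,3,6,7,10,11,14,15): 1⊕0⊕1⊕1⊕0⊕1⊕1⊕0 = 1
s4 (pos 4,5,6,7,12,13,14,15): 0⊕1⊕1⊕1⊕0⊕1⊕1⊕0 = 1
s8 (pos 8,9,10,11,12,13,14,15): 0⊕1⊕0⊕1⊕0⊕1⊕1⊕0 = 0
Syndrome s8…s1 = 0111 → error at position 7.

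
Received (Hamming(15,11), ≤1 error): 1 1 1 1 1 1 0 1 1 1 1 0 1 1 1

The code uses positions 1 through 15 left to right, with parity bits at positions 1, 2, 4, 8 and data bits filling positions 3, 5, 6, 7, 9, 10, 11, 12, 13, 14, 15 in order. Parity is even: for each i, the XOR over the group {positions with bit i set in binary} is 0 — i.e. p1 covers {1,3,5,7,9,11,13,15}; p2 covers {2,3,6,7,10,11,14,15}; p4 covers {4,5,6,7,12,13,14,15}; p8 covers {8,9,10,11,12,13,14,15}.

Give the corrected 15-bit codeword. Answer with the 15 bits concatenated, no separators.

111111011100111

s1 (pos 1,3,5,7,9,11,13,15): 1⊕1⊕1⊕0⊕1⊕1⊕1⊕1 = 1
s2 (pos 2,3,6,7,10,11,14,15): 1⊕1⊕1⊕0⊕1⊕1⊕1⊕1 = 1
s4 (pos 4,5,6,7,12,13,14,15): 1⊕1⊕1⊕0⊕0⊕1⊕1⊕1 = 0
s8 (pos 8,9,10,11,12,13,14,15): 1⊕1⊕1⊕1⊕0⊕1⊕1⊕1 = 1
Syndrome s8…s1 = 1011 → error at position 11.
Flip position 11: 111111011110111 → 111111011100111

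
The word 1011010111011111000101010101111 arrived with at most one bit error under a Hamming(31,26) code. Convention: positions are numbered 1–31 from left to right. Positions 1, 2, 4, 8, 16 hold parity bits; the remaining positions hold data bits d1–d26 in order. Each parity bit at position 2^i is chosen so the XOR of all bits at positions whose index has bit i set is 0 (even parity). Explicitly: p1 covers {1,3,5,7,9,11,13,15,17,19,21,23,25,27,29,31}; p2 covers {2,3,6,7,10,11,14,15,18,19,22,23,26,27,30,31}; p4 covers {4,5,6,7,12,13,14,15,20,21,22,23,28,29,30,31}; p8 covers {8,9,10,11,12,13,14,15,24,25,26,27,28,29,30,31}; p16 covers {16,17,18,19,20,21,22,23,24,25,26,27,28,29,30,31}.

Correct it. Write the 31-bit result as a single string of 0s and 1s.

1011010111011111000101010111111

s1 (pos 1,3,5,7,9,11,13,15,17,19,21,23,25,27,29,31): 1⊕1⊕0⊕0⊕1⊕0⊕1⊕1⊕0⊕0⊕0⊕0⊕0⊕0⊕1⊕1 = 1
s2 (pos 2,3,6,7,10,11,14,15,18,19,22,23,26,27,30,31): 0⊕1⊕1⊕0⊕1⊕0⊕1⊕1⊕0⊕0⊕1⊕0⊕1⊕0⊕1⊕1 = 1
s4 (pos 4,5,6,7,12,13,14,15,20,21,22,23,28,29,30,31): 1⊕0⊕1⊕0⊕1⊕1⊕1⊕1⊕1⊕0⊕1⊕0⊕1⊕1⊕1⊕1 = 0
s8 (pos 8,9,10,11,12,13,14,15,24,25,26,27,28,29,30,31): 1⊕1⊕1⊕0⊕1⊕1⊕1⊕1⊕1⊕0⊕1⊕0⊕1⊕1⊕1⊕1 = 1
s16 (pos 16,17,18,19,20,21,22,23,24,25,26,27,28,29,30,31): 1⊕0⊕0⊕0⊕1⊕0⊕1⊕0⊕1⊕0⊕1⊕0⊕1⊕1⊕1⊕1 = 1
Syndrome s16…s1 = 11011 → error at position 27.
Flip position 27: 1011010111011111000101010101111 → 1011010111011111000101010111111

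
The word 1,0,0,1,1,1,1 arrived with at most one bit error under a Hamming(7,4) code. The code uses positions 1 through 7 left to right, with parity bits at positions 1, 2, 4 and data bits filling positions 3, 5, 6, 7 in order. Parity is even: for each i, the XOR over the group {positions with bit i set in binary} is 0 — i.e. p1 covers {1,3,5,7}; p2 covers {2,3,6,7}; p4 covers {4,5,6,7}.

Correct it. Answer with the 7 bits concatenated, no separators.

s1 (pos 1,3,5,7): 1⊕0⊕1⊕1 = 1
s2 (pos 2,3,6,7): 0⊕0⊕1⊕1 = 0
s4 (pos 4,5,6,7): 1⊕1⊕1⊕1 = 0
Syndrome s4…s1 = 001 → error at position 1.
Flip position 1: 1001111 → 0001111

0001111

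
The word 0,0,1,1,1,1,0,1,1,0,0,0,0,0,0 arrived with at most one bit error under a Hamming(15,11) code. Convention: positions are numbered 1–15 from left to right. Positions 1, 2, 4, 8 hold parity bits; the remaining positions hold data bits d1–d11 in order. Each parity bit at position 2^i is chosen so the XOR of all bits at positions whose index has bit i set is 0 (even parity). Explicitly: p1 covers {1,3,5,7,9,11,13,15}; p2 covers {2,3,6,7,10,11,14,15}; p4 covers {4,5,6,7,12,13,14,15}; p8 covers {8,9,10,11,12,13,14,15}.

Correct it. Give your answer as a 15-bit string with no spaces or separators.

s1 (pos 1,3,5,7,9,11,13,15): 0⊕1⊕1⊕0⊕1⊕0⊕0⊕0 = 1
s2 (pos 2,3,6,7,10,11,14,15): 0⊕1⊕1⊕0⊕0⊕0⊕0⊕0 = 0
s4 (pos 4,5,6,7,12,13,14,15): 1⊕1⊕1⊕0⊕0⊕0⊕0⊕0 = 1
s8 (pos 8,9,10,11,12,13,14,15): 1⊕1⊕0⊕0⊕0⊕0⊕0⊕0 = 0
Syndrome s8…s1 = 0101 → error at position 5.
Flip position 5: 001111011000000 → 001101011000000

001101011000000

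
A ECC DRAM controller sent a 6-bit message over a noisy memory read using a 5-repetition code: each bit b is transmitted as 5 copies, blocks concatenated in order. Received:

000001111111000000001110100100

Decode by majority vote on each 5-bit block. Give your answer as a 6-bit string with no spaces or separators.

Block 1 (00000): 0 ones → 0
Block 2 (11111): 5 ones → 1
Block 3 (11000): 2 ones → 0
Block 4 (00000): 0 ones → 0
Block 5 (11101): 4 ones → 1
Block 6 (00100): 1 one → 0

010010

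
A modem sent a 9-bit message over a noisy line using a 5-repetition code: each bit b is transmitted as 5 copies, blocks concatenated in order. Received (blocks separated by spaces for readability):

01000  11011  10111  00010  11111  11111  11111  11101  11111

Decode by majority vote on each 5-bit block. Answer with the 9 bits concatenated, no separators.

Block 1 (01000): 1 one → 0
Block 2 (11011): 4 ones → 1
Block 3 (10111): 4 ones → 1
Block 4 (00010): 1 one → 0
Block 5 (11111): 5 ones → 1
Block 6 (11111): 5 ones → 1
Block 7 (11111): 5 ones → 1
Block 8 (11101): 4 ones → 1
Block 9 (11111): 5 ones → 1

011011111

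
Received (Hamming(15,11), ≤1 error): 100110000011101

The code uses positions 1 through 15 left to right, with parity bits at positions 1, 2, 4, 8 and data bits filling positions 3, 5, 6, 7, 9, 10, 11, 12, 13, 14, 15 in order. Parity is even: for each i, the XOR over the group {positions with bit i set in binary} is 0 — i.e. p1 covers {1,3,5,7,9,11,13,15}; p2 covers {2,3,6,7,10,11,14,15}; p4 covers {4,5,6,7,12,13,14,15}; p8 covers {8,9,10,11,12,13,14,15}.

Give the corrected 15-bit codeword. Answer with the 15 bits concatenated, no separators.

s1 (pos 1,3,5,7,9,11,13,15): 1⊕0⊕1⊕0⊕0⊕1⊕1⊕1 = 1
s2 (pos 2,3,6,7,10,11,14,15): 0⊕0⊕0⊕0⊕0⊕1⊕0⊕1 = 0
s4 (pos 4,5,6,7,12,13,14,15): 1⊕1⊕0⊕0⊕1⊕1⊕0⊕1 = 1
s8 (pos 8,9,10,11,12,13,14,15): 0⊕0⊕0⊕1⊕1⊕1⊕0⊕1 = 0
Syndrome s8…s1 = 0101 → error at position 5.
Flip position 5: 100110000011101 → 100100000011101

100100000011101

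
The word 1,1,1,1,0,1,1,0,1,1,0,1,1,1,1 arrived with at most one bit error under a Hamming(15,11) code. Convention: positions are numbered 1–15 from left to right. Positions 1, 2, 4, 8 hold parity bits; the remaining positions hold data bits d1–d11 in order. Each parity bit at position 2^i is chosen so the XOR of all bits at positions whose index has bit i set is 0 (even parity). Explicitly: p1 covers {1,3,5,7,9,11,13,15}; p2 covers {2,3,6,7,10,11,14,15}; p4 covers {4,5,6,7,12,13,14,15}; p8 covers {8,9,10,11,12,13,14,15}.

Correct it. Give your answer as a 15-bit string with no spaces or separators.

111100101101111

s1 (pos 1,3,5,7,9,11,13,15): 1⊕1⊕0⊕1⊕1⊕0⊕1⊕1 = 0
s2 (pos 2,3,6,7,10,11,14,15): 1⊕1⊕1⊕1⊕1⊕0⊕1⊕1 = 1
s4 (pos 4,5,6,7,12,13,14,15): 1⊕0⊕1⊕1⊕1⊕1⊕1⊕1 = 1
s8 (pos 8,9,10,11,12,13,14,15): 0⊕1⊕1⊕0⊕1⊕1⊕1⊕1 = 0
Syndrome s8…s1 = 0110 → error at position 6.
Flip position 6: 111101101101111 → 111100101101111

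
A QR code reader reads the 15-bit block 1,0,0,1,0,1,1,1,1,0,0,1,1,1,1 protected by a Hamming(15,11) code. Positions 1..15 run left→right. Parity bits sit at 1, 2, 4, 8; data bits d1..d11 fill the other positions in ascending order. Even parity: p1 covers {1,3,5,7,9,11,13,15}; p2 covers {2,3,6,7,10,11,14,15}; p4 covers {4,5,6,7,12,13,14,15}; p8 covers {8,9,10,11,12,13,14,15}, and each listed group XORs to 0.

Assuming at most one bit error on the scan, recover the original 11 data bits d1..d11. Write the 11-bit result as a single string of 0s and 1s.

s1 (pos 1,3,5,7,9,11,13,15): 1⊕0⊕0⊕1⊕1⊕0⊕1⊕1 = 1
s2 (pos 2,3,6,7,10,11,14,15): 0⊕0⊕1⊕1⊕0⊕0⊕1⊕1 = 0
s4 (pos 4,5,6,7,12,13,14,15): 1⊕0⊕1⊕1⊕1⊕1⊕1⊕1 = 1
s8 (pos 8,9,10,11,12,13,14,15): 1⊕1⊕0⊕0⊕1⊕1⊕1⊕1 = 0
Syndrome s8…s1 = 0101 → error at position 5.
Flip position 5: 100101111001111 → 100111111001111
Read data bits from positions 3,5,6,7,9,10,11,12,13,14,15: 01111001111

01111001111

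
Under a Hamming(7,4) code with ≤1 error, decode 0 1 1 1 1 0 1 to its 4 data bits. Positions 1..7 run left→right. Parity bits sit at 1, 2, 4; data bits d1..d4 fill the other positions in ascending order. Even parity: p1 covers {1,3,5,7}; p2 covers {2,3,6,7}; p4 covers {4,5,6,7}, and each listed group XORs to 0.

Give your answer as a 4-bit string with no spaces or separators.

s1 (pos 1,3,5,7): 0⊕1⊕1⊕1 = 1
s2 (pos 2,3,6,7): 1⊕1⊕0⊕1 = 1
s4 (pos 4,5,6,7): 1⊕1⊕0⊕1 = 1
Syndrome s4…s1 = 111 → error at position 7.
Flip position 7: 0111101 → 0111100
Read data bits from positions 3,5,6,7: 1100

1100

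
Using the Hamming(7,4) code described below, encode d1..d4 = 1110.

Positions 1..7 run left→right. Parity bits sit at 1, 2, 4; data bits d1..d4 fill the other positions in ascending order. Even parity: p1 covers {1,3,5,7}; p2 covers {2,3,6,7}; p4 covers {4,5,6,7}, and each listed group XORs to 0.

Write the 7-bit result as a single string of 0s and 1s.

0010110

Place data at non-parity positions: p1 p2 1 p4 1 1 0
p1 (pos 1,3,5,7): XOR of data positions = 1⊕1⊕0 = 0
p2 (pos 2,3,6,7): XOR of data positions = 1⊕1⊕0 = 0
p4 (pos 4,5,6,7): XOR of data positions = 1⊕1⊕0 = 0
Codeword: 0010110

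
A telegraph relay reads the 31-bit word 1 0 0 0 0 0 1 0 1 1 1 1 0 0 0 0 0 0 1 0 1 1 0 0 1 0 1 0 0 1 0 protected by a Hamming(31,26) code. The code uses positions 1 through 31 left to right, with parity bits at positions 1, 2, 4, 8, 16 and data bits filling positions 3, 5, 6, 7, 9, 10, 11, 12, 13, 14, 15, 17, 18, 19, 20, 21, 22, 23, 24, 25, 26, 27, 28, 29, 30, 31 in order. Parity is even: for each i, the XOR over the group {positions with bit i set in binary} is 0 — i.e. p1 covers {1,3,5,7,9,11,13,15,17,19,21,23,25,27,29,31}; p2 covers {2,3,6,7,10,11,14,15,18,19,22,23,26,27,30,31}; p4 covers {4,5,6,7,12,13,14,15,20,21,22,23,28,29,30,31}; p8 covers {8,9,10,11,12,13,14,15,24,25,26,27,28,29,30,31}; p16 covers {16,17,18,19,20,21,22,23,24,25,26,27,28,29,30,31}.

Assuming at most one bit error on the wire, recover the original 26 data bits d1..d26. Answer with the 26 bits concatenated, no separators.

s1 (pos 1,3,5,7,9,11,13,15,17,19,21,23,25,27,29,31): 1⊕0⊕0⊕1⊕1⊕1⊕0⊕0⊕0⊕1⊕1⊕0⊕1⊕1⊕0⊕0 = 0
s2 (pos 2,3,6,7,10,11,14,15,18,19,22,23,26,27,30,31): 0⊕0⊕0⊕1⊕1⊕1⊕0⊕0⊕0⊕1⊕1⊕0⊕0⊕1⊕1⊕0 = 1
s4 (pos 4,5,6,7,12,13,14,15,20,21,22,23,28,29,30,31): 0⊕0⊕0⊕1⊕1⊕0⊕0⊕0⊕0⊕1⊕1⊕0⊕0⊕0⊕1⊕0 = 1
s8 (pos 8,9,10,11,12,13,14,15,24,25,26,27,28,29,30,31): 0⊕1⊕1⊕1⊕1⊕0⊕0⊕0⊕0⊕1⊕0⊕1⊕0⊕0⊕1⊕0 = 1
s16 (pos 16,17,18,19,20,21,22,23,24,25,26,27,28,29,30,31): 0⊕0⊕0⊕1⊕0⊕1⊕1⊕0⊕0⊕1⊕0⊕1⊕0⊕0⊕1⊕0 = 0
Syndrome s16…s1 = 01110 → error at position 14.
Flip position 14: 1000001011110000001011001010010 → 1000001011110100001011001010010
Read data bits from positions 3,5,6,7,9,10,11,12,13,14,15,17,18,19,20,21,22,23,24,25,26,27,28,29,30,31: 00011111010001011001010010

00011111010001011001010010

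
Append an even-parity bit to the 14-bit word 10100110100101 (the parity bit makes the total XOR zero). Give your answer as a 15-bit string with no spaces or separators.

101001101001011

XOR of the 14 data bits: 1⊕0⊕1⊕0⊕0⊕1⊕1⊕0⊕1⊕0⊕0⊕1⊕0⊕1 = 1
Parity bit = 1 (so all 15 bits XOR to 0).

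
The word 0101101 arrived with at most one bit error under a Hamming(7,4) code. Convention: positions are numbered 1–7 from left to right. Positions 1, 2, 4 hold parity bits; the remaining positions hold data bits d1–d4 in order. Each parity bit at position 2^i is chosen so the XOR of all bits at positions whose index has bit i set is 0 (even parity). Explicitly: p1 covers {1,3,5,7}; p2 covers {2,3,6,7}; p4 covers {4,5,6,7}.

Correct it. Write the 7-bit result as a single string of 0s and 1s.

s1 (pos 1,3,5,7): 0⊕0⊕1⊕1 = 0
s2 (pos 2,3,6,7): 1⊕0⊕0⊕1 = 0
s4 (pos 4,5,6,7): 1⊕1⊕0⊕1 = 1
Syndrome s4…s1 = 100 → error at position 4.
Flip position 4: 0101101 → 0100101

0100101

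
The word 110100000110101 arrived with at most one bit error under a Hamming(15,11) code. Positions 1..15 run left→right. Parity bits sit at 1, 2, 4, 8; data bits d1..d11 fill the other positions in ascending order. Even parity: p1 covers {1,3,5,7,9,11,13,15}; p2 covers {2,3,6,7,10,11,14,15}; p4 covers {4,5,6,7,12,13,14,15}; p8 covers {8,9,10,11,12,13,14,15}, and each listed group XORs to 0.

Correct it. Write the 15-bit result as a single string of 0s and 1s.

110000000110101

s1 (pos 1,3,5,7,9,11,13,15): 1⊕0⊕0⊕0⊕0⊕1⊕1⊕1 = 0
s2 (pos 2,3,6,7,10,11,14,15): 1⊕0⊕0⊕0⊕1⊕1⊕0⊕1 = 0
s4 (pos 4,5,6,7,12,13,14,15): 1⊕0⊕0⊕0⊕0⊕1⊕0⊕1 = 1
s8 (pos 8,9,10,11,12,13,14,15): 0⊕0⊕1⊕1⊕0⊕1⊕0⊕1 = 0
Syndrome s8…s1 = 0100 → error at position 4.
Flip position 4: 110100000110101 → 110000000110101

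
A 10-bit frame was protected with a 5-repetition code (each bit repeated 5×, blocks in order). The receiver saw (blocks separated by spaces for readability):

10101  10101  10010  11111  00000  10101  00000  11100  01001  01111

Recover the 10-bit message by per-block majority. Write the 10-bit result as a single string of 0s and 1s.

Block 1 (10101): 3 ones → 1
Block 2 (10101): 3 ones → 1
Block 3 (10010): 2 ones → 0
Block 4 (11111): 5 ones → 1
Block 5 (00000): 0 ones → 0
Block 6 (10101): 3 ones → 1
Block 7 (00000): 0 ones → 0
Block 8 (11100): 3 ones → 1
Block 9 (01001): 2 ones → 0
Block 10 (01111): 4 ones → 1

1101010101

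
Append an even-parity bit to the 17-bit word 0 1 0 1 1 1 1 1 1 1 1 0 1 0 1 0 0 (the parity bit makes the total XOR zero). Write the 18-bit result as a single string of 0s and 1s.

XOR of the 17 data bits: 0⊕1⊕0⊕1⊕1⊕1⊕1⊕1⊕1⊕1⊕1⊕0⊕1⊕0⊕1⊕0⊕0 = 1
Parity bit = 1 (so all 18 bits XOR to 0).

010111111110101001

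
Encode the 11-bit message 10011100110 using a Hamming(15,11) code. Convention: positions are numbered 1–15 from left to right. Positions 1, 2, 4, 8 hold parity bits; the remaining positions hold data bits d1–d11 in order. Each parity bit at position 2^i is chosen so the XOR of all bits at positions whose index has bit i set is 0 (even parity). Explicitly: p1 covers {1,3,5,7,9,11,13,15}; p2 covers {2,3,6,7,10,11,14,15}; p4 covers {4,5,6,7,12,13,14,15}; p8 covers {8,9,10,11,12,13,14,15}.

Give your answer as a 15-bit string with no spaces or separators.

Place data at non-parity positions: p1 p2 1 p4 0 0 1 p8 1 1 0 0 1 1 0
p1 (pos 1,3,5,7,9,11,13,15): XOR of data positions = 1⊕0⊕1⊕1⊕0⊕1⊕0 = 0
p2 (pos 2,3,6,7,10,11,14,15): XOR of data positions = 1⊕0⊕1⊕1⊕0⊕1⊕0 = 0
p4 (pos 4,5,6,7,12,13,14,15): XOR of data positions = 0⊕0⊕1⊕0⊕1⊕1⊕0 = 1
p8 (pos 8,9,10,11,12,13,14,15): XOR of data positions = 1⊕1⊕0⊕0⊕1⊕1⊕0 = 0
Codeword: 001100101100110

001100101100110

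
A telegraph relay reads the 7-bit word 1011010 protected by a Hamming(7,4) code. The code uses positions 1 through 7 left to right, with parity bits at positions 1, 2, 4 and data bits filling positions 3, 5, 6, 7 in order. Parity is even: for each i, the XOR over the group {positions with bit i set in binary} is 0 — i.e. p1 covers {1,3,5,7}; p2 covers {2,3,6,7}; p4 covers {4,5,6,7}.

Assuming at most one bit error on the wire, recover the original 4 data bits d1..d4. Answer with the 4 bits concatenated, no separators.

s1 (pos 1,3,5,7): 1⊕1⊕0⊕0 = 0
s2 (pos 2,3,6,7): 0⊕1⊕1⊕0 = 0
s4 (pos 4,5,6,7): 1⊕0⊕1⊕0 = 0
Syndrome s4…s1 = 000 → no error.
Read data bits from positions 3,5,6,7: 1010

1010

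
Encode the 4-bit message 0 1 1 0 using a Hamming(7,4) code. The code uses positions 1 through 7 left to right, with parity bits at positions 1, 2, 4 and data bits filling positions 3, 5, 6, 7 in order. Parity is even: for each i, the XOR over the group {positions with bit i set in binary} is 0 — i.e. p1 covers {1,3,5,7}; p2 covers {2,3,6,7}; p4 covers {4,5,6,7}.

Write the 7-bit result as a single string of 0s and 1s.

1100110

Place data at non-parity positions: p1 p2 0 p4 1 1 0
p1 (pos 1,3,5,7): XOR of data positions = 0⊕1⊕0 = 1
p2 (pos 2,3,6,7): XOR of data positions = 0⊕1⊕0 = 1
p4 (pos 4,5,6,7): XOR of data positions = 1⊕1⊕0 = 0
Codeword: 1100110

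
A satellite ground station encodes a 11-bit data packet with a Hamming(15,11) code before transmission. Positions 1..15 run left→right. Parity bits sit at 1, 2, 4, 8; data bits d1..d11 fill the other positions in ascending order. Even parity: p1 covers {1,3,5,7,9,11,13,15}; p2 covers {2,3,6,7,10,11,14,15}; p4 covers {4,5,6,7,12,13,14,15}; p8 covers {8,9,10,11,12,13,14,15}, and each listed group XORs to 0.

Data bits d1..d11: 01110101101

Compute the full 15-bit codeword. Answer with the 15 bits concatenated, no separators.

Place data at non-parity positions: p1 p2 0 p4 1 1 1 p8 0 1 0 1 1 0 1
p1 (pos 1,3,5,7,9,11,13,15): XOR of data positions = 0⊕1⊕1⊕0⊕0⊕1⊕1 = 0
p2 (pos 2,3,6,7,10,11,14,15): XOR of data positions = 0⊕1⊕1⊕1⊕0⊕0⊕1 = 0
p4 (pos 4,5,6,7,12,13,14,15): XOR of data positions = 1⊕1⊕1⊕1⊕1⊕0⊕1 = 0
p8 (pos 8,9,10,11,12,13,14,15): XOR of data positions = 0⊕1⊕0⊕1⊕1⊕0⊕1 = 0
Codeword: 000011100101101

000011100101101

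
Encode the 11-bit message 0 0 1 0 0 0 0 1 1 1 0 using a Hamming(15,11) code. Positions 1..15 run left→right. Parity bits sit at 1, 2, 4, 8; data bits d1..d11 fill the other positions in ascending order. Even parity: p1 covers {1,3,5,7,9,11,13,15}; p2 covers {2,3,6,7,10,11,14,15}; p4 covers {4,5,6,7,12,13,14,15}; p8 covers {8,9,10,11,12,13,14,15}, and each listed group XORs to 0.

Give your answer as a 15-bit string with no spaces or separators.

100001010001110

Place data at non-parity positions: p1 p2 0 p4 0 1 0 p8 0 0 0 1 1 1 0
p1 (pos 1,3,5,7,9,11,13,15): XOR of data positions = 0⊕0⊕0⊕0⊕0⊕1⊕0 = 1
p2 (pos 2,3,6,7,10,11,14,15): XOR of data positions = 0⊕1⊕0⊕0⊕0⊕1⊕0 = 0
p4 (pos 4,5,6,7,12,13,14,15): XOR of data positions = 0⊕1⊕0⊕1⊕1⊕1⊕0 = 0
p8 (pos 8,9,10,11,12,13,14,15): XOR of data positions = 0⊕0⊕0⊕1⊕1⊕1⊕0 = 1
Codeword: 100001010001110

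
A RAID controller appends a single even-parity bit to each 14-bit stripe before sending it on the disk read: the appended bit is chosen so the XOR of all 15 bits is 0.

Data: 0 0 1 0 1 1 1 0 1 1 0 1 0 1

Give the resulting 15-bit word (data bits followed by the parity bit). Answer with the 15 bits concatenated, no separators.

001011101101010

XOR of the 14 data bits: 0⊕0⊕1⊕0⊕1⊕1⊕1⊕0⊕1⊕1⊕0⊕1⊕0⊕1 = 0
Parity bit = 0 (so all 15 bits XOR to 0).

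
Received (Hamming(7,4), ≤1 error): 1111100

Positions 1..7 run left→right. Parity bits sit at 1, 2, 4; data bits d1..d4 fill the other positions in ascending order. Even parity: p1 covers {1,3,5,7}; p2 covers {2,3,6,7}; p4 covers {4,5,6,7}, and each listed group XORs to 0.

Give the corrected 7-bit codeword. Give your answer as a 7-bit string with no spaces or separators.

s1 (pos 1,3,5,7): 1⊕1⊕1⊕0 = 1
s2 (pos 2,3,6,7): 1⊕1⊕0⊕0 = 0
s4 (pos 4,5,6,7): 1⊕1⊕0⊕0 = 0
Syndrome s4…s1 = 001 → error at position 1.
Flip position 1: 1111100 → 0111100

0111100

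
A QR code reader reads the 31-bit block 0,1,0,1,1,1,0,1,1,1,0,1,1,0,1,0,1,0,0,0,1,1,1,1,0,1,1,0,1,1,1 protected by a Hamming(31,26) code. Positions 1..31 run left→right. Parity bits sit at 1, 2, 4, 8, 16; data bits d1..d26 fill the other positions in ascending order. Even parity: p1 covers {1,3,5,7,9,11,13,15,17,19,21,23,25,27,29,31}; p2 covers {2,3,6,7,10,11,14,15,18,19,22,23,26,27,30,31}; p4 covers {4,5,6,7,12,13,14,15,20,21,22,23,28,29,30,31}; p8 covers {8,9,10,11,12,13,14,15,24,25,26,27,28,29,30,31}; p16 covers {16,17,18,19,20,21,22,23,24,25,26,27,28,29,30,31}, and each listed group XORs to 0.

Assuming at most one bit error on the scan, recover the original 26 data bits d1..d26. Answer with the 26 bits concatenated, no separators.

s1 (pos 1,3,5,7,9,11,13,15,17,19,21,23,25,27,29,31): 0⊕0⊕1⊕0⊕1⊕0⊕1⊕1⊕1⊕0⊕1⊕1⊕0⊕1⊕1⊕1 = 0
s2 (pos 2,3,6,7,10,11,14,15,18,19,22,23,26,27,30,31): 1⊕0⊕1⊕0⊕1⊕0⊕0⊕1⊕0⊕0⊕1⊕1⊕1⊕1⊕1⊕1 = 0
s4 (pos 4,5,6,7,12,13,14,15,20,21,22,23,28,29,30,31): 1⊕1⊕1⊕0⊕1⊕1⊕0⊕1⊕0⊕1⊕1⊕1⊕0⊕1⊕1⊕1 = 0
s8 (pos 8,9,10,11,12,13,14,15,24,25,26,27,28,29,30,31): 1⊕1⊕1⊕0⊕1⊕1⊕0⊕1⊕1⊕0⊕1⊕1⊕0⊕1⊕1⊕1 = 0
s16 (pos 16,17,18,19,20,21,22,23,24,25,26,27,28,29,30,31): 0⊕1⊕0⊕0⊕0⊕1⊕1⊕1⊕1⊕0⊕1⊕1⊕0⊕1⊕1⊕1 = 0
Syndrome s16…s1 = 00000 → no error.
Read data bits from positions 3,5,6,7,9,10,11,12,13,14,15,17,18,19,20,21,22,23,24,25,26,27,28,29,30,31: 01101101101100011110110111

01101101101100011110110111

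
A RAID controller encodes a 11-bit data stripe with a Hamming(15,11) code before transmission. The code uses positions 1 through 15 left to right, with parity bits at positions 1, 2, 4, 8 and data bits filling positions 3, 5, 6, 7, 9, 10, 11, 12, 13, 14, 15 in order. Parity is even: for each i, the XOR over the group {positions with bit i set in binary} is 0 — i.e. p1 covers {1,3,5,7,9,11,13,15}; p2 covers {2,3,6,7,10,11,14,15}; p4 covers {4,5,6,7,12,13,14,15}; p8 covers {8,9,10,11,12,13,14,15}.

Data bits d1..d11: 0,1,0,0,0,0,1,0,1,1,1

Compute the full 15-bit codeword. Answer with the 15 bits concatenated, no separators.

Place data at non-parity positions: p1 p2 0 p4 1 0 0 p8 0 0 1 0 1 1 1
p1 (pos 1,3,5,7,9,11,13,15): XOR of data positions = 0⊕1⊕0⊕0⊕1⊕1⊕1 = 0
p2 (pos 2,3,6,7,10,11,14,15): XOR of data positions = 0⊕0⊕0⊕0⊕1⊕1⊕1 = 1
p4 (pos 4,5,6,7,12,13,14,15): XOR of data positions = 1⊕0⊕0⊕0⊕1⊕1⊕1 = 0
p8 (pos 8,9,10,11,12,13,14,15): XOR of data positions = 0⊕0⊕1⊕0⊕1⊕1⊕1 = 0
Codeword: 010010000010111

010010000010111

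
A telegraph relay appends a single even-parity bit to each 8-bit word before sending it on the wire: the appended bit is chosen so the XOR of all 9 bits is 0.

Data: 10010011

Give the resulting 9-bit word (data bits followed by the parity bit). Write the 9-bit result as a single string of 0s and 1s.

100100110

XOR of the 8 data bits: 1⊕0⊕0⊕1⊕0⊕0⊕1⊕1 = 0
Parity bit = 0 (so all 9 bits XOR to 0).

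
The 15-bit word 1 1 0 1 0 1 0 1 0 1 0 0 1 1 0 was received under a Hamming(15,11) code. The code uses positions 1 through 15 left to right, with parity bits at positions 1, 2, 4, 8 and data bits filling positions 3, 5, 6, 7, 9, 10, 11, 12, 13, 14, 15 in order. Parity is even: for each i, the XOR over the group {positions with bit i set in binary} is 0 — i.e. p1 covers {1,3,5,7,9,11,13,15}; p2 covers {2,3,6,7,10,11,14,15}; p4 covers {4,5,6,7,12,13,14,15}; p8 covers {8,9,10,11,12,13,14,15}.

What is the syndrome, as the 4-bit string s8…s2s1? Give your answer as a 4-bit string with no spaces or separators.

0000

s1 (pos 1,3,5,7,9,11,13,15): 1⊕0⊕0⊕0⊕0⊕0⊕1⊕0 = 0
s2 (pos 2,3,6,7,10,11,14,15): 1⊕0⊕1⊕0⊕1⊕0⊕1⊕0 = 0
s4 (pos 4,5,6,7,12,13,14,15): 1⊕0⊕1⊕0⊕0⊕1⊕1⊕0 = 0
s8 (pos 8,9,10,11,12,13,14,15): 1⊕0⊕1⊕0⊕0⊕1⊕1⊕0 = 0
Syndrome s8…s1 = 0000 → no error.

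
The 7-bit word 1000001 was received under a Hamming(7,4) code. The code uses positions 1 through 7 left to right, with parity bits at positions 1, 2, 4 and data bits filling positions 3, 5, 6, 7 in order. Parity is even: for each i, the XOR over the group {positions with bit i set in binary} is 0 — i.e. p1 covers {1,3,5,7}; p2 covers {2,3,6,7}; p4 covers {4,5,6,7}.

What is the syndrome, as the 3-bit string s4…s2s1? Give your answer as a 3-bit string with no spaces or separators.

110

s1 (pos 1,3,5,7): 1⊕0⊕0⊕1 = 0
s2 (pos 2,3,6,7): 0⊕0⊕0⊕1 = 1
s4 (pos 4,5,6,7): 0⊕0⊕0⊕1 = 1
Syndrome s4…s1 = 110 → error at position 6.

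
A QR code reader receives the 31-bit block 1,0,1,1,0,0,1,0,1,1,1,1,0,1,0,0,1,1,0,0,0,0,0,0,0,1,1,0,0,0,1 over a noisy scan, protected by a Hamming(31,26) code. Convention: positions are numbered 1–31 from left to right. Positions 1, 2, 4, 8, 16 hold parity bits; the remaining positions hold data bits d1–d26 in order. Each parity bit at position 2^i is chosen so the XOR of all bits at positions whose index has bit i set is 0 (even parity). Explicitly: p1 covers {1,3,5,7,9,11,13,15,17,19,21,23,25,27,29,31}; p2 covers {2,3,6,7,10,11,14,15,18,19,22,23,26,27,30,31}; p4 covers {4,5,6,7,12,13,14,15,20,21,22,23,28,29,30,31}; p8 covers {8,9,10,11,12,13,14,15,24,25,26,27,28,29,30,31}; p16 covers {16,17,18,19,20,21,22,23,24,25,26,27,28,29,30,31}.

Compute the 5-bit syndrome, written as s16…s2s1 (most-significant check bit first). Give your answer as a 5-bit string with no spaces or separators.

10110

s1 (pos 1,3,5,7,9,11,13,15,17,19,21,23,25,27,29,31): 1⊕1⊕0⊕1⊕1⊕1⊕0⊕0⊕1⊕0⊕0⊕0⊕0⊕1⊕0⊕1 = 0
s2 (pos 2,3,6,7,10,11,14,15,18,19,22,23,26,27,30,31): 0⊕1⊕0⊕1⊕1⊕1⊕1⊕0⊕1⊕0⊕0⊕0⊕1⊕1⊕0⊕1 = 1
s4 (pos 4,5,6,7,12,13,14,15,20,21,22,23,28,29,30,31): 1⊕0⊕0⊕1⊕1⊕0⊕1⊕0⊕0⊕0⊕0⊕0⊕0⊕0⊕0⊕1 = 1
s8 (pos 8,9,10,11,12,13,14,15,24,25,26,27,28,29,30,31): 0⊕1⊕1⊕1⊕1⊕0⊕1⊕0⊕0⊕0⊕1⊕1⊕0⊕0⊕0⊕1 = 0
s16 (pos 16,17,18,19,20,21,22,23,24,25,26,27,28,29,30,31): 0⊕1⊕1⊕0⊕0⊕0⊕0⊕0⊕0⊕0⊕1⊕1⊕0⊕0⊕0⊕1 = 1
Syndrome s16…s1 = 10110 → error at position 22.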